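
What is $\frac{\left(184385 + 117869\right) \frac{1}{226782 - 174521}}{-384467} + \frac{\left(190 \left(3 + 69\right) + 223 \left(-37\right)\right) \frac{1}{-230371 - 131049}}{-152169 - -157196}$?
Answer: $- \frac{5439963540123}{301698034568009980} \approx -1.8031 \cdot 10^{-5}$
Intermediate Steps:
$\frac{\left(184385 + 117869\right) \frac{1}{226782 - 174521}}{-384467} + \frac{\left(190 \left(3 + 69\right) + 223 \left(-37\right)\right) \frac{1}{-230371 - 131049}}{-152169 - -157196} = \frac{302254}{52261} \left(- \frac{1}{384467}\right) + \frac{\left(190 \cdot 72 - 8251\right) \frac{1}{-361420}}{-152169 + 157196} = 302254 \cdot \frac{1}{52261} \left(- \frac{1}{384467}\right) + \frac{\left(13680 - 8251\right) \left(- \frac{1}{361420}\right)}{5027} = \frac{302254}{52261} \left(- \frac{1}{384467}\right) + 5429 \left(- \frac{1}{361420}\right) \frac{1}{5027} = - \frac{302254}{20092629887} - \frac{5429}{1816858340} = - \frac{5439963540123}{301698034568009980}$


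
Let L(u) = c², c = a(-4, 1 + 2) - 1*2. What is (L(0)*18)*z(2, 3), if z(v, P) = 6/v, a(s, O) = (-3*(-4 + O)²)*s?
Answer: 5400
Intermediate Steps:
a(s, O) = -3*s*(-4 + O)²
c = 10 (c = -3*(-4)*(-4 + (1 + 2))² - 1*2 = -3*(-4)*(-4 + 3)² - 2 = -3*(-4)*(-1)² - 2 = -3*(-4)*1 - 2 = 12 - 2 = 10)
L(u) = 100 (L(u) = 10² = 100)
(L(0)*18)*z(2, 3) = (100*18)*(6/2) = 1800*(6*(½)) = 1800*3 = 5400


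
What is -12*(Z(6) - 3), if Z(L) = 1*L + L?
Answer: -108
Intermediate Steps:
Z(L) = 2*L (Z(L) = L + L = 2*L)
-12*(Z(6) - 3) = -12*(2*6 - 3) = -12*(12 - 3) = -12*9 = -108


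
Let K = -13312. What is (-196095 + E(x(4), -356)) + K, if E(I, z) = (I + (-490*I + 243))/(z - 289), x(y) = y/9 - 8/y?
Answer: -405205556/1935 ≈ -2.0941e+5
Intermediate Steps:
x(y) = -8/y + y/9 (x(y) = y*(⅑) - 8/y = y/9 - 8/y = -8/y + y/9)
E(I, z) = (243 - 489*I)/(-289 + z) (E(I, z) = (I + (243 - 490*I))/(-289 + z) = (243 - 489*I)/(-289 + z))
(-196095 + E(x(4), -356)) + K = (-196095 + 3*(81 - 163*(-8/4 + (⅑)*4))/(-289 - 356)) - 13312 = (-196095 + 3*(81 - 163*(-8*¼ + 4/9))/(-645)) - 13312 = (-196095 + 3*(-1/645)*(81 - 163*(-2 + 4/9))) - 13312 = (-196095 + 3*(-1/645)*(81 - 163*(-14/9))) - 13312 = (-196095 + 3*(-1/645)*(81 + 2282/9)) - 13312 = (-196095 + 3*(-1/645)*(3011/9)) - 13312 = (-196095 - 3011/1935) - 13312 = -379446836/1935 - 13312 = -405205556/1935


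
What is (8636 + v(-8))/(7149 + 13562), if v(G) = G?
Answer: 8628/20711 ≈ 0.41659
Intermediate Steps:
(8636 + v(-8))/(7149 + 13562) = (8636 - 8)/(7149 + 13562) = 8628/20711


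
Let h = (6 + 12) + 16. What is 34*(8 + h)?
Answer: 1428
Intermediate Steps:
h = 34 (h = 18 + 16 = 34)
34*(8 + h) = 34*(8 + 34) = 34*42 = 1428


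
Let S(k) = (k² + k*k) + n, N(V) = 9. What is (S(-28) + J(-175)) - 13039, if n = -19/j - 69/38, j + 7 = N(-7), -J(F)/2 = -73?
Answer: -215390/19 ≈ -11336.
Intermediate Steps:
J(F) = 146 (J(F) = -2*(-73) = 146)
j = 2 (j = -7 + 9 = 2)
n = -215/19 (n = -19/2 - 69/38 = -215/19 ≈ -11.316)
S(k) = -215/19 + 2*k² (S(k) = (k² + k*k) - 215/19 = (k² + k²) - 215/19 = 2*k² - 215/19 = -215/19 + 2*k²)
(S(-28) + J(-175)) - 13039 = ((-215/19 + 2*(-28)²) + 146) - 13039 = ((-215/19 + 2*784) + 146) - 13039 = ((-215/19 + 1568) + 146) - 13039 = (29577/19 + 146) - 13039 = 32351/19 - 13039 = -215390/19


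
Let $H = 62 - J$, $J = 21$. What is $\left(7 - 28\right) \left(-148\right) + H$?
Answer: $3149$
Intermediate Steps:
$H = 41$ ($H = 62 - 21 = 41$)
$\left(7 - 28\right) \left(-148\right) + H = \left(7 - 28\right) \left(-148\right) + 41 = \left(-21\right) \left(-148\right) + 41 = 3108 + 41 = 3149$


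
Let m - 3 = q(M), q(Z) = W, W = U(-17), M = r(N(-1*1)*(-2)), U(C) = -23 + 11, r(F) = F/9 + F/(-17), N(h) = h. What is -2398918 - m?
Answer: -2398909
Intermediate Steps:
r(F) = 8*F/153 (r(F) = F*(1/9) + F*(-1/17) = F/9 - F/17 = 8*F/153)
U(C) = -12
M = 16/153 (M = 8*(-1*1*(-2))/153 = 8*(-1*(-2))/153 = (8/153)*2 = 16/153 ≈ 0.10458)
W = -12
q(Z) = -12
m = -9 (m = 3 - 12 = -9)
-2398918 - m = -2398918 - 1*(-9) = -2398918 + 9 = -2398909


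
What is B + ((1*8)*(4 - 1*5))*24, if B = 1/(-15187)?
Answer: -2915905/15187 ≈ -192.00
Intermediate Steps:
B = -1/15187 ≈ -6.5846e-5
B + ((1*8)*(4 - 1*5))*24 = -1/15187 + ((1*8)*(4 - 1*5))*24 = -1/15187 + (8*(4 - 5))*24 = -1/15187 + (8*(-1))*24 = -1/15187 - 8*24 = -1/15187 - 192 = -2915905/15187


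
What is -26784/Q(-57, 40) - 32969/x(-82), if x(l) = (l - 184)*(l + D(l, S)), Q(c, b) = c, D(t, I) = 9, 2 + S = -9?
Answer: 9091447/19418 ≈ 468.20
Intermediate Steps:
S = -11 (S = -2 - 9 = -11)
x(l) = (-184 + l)*(9 + l) (x(l) = (l - 184)*(l + 9) = (-184 + l)*(9 + l))
-26784/Q(-57, 40) - 32969/x(-82) = -26784/(-57) - 32969/(-1656 + (-82)² - 175*(-82)) = -26784*(-1/57) - 32969/(-1656 + 6724 + 14350) = 8928/19 - 32969/19418 = 9091447/19418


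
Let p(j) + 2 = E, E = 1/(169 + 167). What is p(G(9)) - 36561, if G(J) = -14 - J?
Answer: -12285167/336 ≈ -36563.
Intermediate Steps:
E = 1/336 ≈ 0.0029762
p(j) = -671/336 (p(j) = -2 + 1/336 = -671/336)
p(G(9)) - 36561 = -671/336 - 36561 = -12285167/336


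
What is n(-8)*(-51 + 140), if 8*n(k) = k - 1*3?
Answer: -979/8 ≈ -122.38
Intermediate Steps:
n(k) = -3/8 + k/8 (n(k) = (k - 1*3)/8 = (k - 3)/8 = (-3 + k)/8 = -3/8 + k/8)
n(-8)*(-51 + 140) = (-3/8 + (⅛)*(-8))*(-51 + 140) = (-3/8 - 1)*89 = -11/8*89 = -979/8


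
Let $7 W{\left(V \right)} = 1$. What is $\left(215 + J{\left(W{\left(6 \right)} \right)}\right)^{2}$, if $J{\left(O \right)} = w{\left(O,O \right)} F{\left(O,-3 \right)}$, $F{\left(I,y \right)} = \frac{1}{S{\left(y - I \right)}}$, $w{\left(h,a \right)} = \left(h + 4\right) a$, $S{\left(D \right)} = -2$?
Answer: $\frac{442723681}{9604} \approx 46098.0$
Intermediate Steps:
$W{\left(V \right)} = \frac{1}{7}$ ($W{\left(V \right)} = \frac{1}{7} \cdot 1 = \frac{1}{7}$)
$w{\left(h,a \right)} = a \left(4 + h\right)$ ($w{\left(h,a \right)} = \left(4 + h\right) a = a \left(4 + h\right)$)
$F{\left(I,y \right)} = - \frac{1}{2}$ ($F{\left(I,y \right)} = \frac{1}{-2} = - \frac{1}{2}$)
$J{\left(O \right)} = - \frac{O \left(4 + O\right)}{2}$ ($J{\left(O \right)} = O \left(4 + O\right) \left(- \frac{1}{2}\right) = - \frac{O \left(4 + O\right)}{2}$)
$\left(215 + J{\left(W{\left(6 \right)} \right)}\right)^{2} = \left(215 - \frac{4 + \frac{1}{7}}{14}\right)^{2} = \left(215 - \frac{1}{14} \cdot \frac{29}{7}\right)^{2} = \left(215 - \frac{29}{98}\right)^{2} = \left(\frac{21041}{98}\right)^{2} = \frac{442723681}{9604}$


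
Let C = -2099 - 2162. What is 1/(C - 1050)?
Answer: -1/5311 ≈ -0.00018829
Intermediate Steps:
C = -4261
1/(C - 1050) = 1/(-4261 - 1050) = 1/(-5311) = -1/5311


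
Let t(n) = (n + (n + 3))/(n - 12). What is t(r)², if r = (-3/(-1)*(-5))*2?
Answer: 361/196 ≈ 1.8418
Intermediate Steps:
r = -30 (r = (-3*(-1)*(-5))*2 = (3*(-5))*2 = -15*2 = -30)
t(n) = (3 + 2*n)/(-12 + n) (t(n) = (n + (3 + n))/(-12 + n) = (3 + 2*n)/(-12 + n))
t(r)² = ((3 + 2*(-30))/(-12 - 30))² = ((3 - 60)/(-42))² = (-1/42*(-57))² = (19/14)² = 361/196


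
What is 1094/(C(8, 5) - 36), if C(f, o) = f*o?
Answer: 547/2 ≈ 273.50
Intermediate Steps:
1094/(C(8, 5) - 36) = 1094/(8*5 - 36) = 1094/(40 - 36) = 1094/4 = 1094*(1/4) = 547/2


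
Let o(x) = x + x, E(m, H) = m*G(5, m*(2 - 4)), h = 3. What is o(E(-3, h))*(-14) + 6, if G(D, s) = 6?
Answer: 510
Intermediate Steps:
E(m, H) = 6*m (E(m, H) = m*6 = 6*m)
o(x) = 2*x
o(E(-3, h))*(-14) + 6 = (2*(6*(-3)))*(-14) + 6 = (2*(-18))*(-14) + 6 = -36*(-14) + 6 = 504 + 6 = 510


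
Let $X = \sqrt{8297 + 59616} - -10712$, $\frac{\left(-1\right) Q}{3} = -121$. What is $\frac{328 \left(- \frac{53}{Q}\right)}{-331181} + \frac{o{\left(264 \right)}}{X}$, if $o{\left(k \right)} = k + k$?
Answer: $\frac{681942870445912}{13786564368116793} - \frac{528 \sqrt{67913}}{114679031} \approx 0.048264$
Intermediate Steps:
$o{\left(k \right)} = 2 k$
$Q = 363$ ($Q = \left(-3\right) \left(-121\right) = 363$)
$X = 10712 + \sqrt{67913}$ ($X = \sqrt{67913} + 10712 = 10712 + \sqrt{67913} \approx 10973.0$)
$\frac{328 \left(- \frac{53}{Q}\right)}{-331181} + \frac{o{\left(264 \right)}}{X} = \frac{328 \left(- \frac{53}{363}\right)}{-331181} + \frac{2 \cdot 264}{10712 + \sqrt{67913}} = 328 \left(\left(-53\right) \frac{1}{363}\right) \left(- \frac{1}{331181}\right) + \frac{528}{10712 + \sqrt{67913}} = 328 \left(- \frac{53}{363}\right) \left(- \frac{1}{331181}\right) + \frac{528}{10712 + \sqrt{67913}} = \left(- \frac{17384}{363}\right) \left(- \frac{1}{331181}\right) + \frac{528}{10712 + \sqrt{67913}} = \frac{17384}{120218703} + \frac{528}{10712 + \sqrt{67913}}$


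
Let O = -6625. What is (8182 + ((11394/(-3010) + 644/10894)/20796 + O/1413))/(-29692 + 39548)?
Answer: 656606409333636841/791398615049602560 ≈ 0.82968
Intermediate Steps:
(8182 + ((11394/(-3010) + 644/10894)/20796 + O/1413))/(-29692 + 39548) = (8182 + ((11394/(-3010) + 644/10894)/20796 - 6625/1413))/(-29692 + 39548) = (8182 + ((11394*(-1/3010) + 644*(1/10894))*(1/20796) - 6625*1/1413))/9856 = (8182 + ((-5697/1505 + 322/5447)*(1/20796) - 6625/1413))*(1/9856) = (8182 + (-30546949/8197735*1/20796 - 6625/1413))*(1/9856) = (8182 + (-30546949/170480097060 - 6625/1413))*(1/9856) = (8182 - 376491268620479/80296125715260)*(1/9856) = (656606409333636841/80296125715260)*(1/9856) = 656606409333636841/791398615049602560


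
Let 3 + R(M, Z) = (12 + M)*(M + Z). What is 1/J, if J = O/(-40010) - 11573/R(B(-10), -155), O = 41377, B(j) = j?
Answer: 13323330/449257189 ≈ 0.029656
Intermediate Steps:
R(M, Z) = -3 + (12 + M)*(M + Z)
J = 449257189/13323330 (J = 41377/(-40010) - 11573/(-3 + (-10)² + 12*(-10) + 12*(-155) - 10*(-155)) = 41377*(-1/40010) - 11573/(-3 + 100 - 120 - 1860 + 1550) = -41377/40010 - 11573/(-333) = -41377/40010 - 11573*(-1/333) = -41377/40010 + 11573/333 = 449257189/13323330 ≈ 33.720)
1/J = 1/(449257189/13323330) = 13323330/449257189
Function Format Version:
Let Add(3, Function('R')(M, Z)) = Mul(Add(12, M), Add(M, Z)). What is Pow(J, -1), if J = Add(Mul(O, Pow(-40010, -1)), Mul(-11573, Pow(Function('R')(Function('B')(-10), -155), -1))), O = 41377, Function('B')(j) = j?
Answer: Rational(13323330, 449257189) ≈ 0.029656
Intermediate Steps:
Function('R')(M, Z) = Add(-3, Mul(Add(12, M), Add(M, Z)))
J = Rational(449257189, 13323330) (J = Add(Mul(41377, Pow(-40010, -1)), Mul(-11573, Pow(Add(-3, Pow(-10, 2), Mul(12, -10), Mul(12, -155), Mul(-10, -155)), -1))) = Add(Mul(41377, Rational(-1, 40010)), Mul(-11573, Pow(Add(-3, 100, -120, -1860, 1550), -1))) = Add(Rational(-41377, 40010), Mul(-11573, Pow(-333, -1))) = Add(Rational(-41377, 40010), Mul(-11573, Rational(-1, 333))) = Add(Rational(-41377, 40010), Rational(11573, 333)) = Rational(449257189, 13323330) ≈ 33.720)
Pow(J, -1) = Pow(Rational(449257189, 13323330), -1) = Rational(13323330, 449257189)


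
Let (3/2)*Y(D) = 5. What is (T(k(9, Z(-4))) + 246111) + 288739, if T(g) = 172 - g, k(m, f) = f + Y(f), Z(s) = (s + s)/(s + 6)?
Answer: 1605068/3 ≈ 5.3502e+5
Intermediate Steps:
Y(D) = 10/3 (Y(D) = (⅔)*5 = 10/3)
Z(s) = 2*s/(6 + s) (Z(s) = (2*s)/(6 + s) = 2*s/(6 + s))
k(m, f) = 10/3 + f (k(m, f) = f + 10/3 = 10/3 + f)
(T(k(9, Z(-4))) + 246111) + 288739 = ((172 - (10/3 + 2*(-4)/(6 - 4))) + 246111) + 288739 = ((172 - (10/3 + 2*(-4)/2)) + 246111) + 288739 = ((172 - (10/3 + 2*(-4)*(½))) + 246111) + 288739 = ((172 - (10/3 - 4)) + 246111) + 288739 = ((172 - 1*(-⅔)) + 246111) + 288739 = ((172 + ⅔) + 246111) + 288739 = (518/3 + 246111) + 288739 = 738851/3 + 288739 = 1605068/3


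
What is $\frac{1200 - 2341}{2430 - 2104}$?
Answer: $- \frac{7}{2} \approx -3.5$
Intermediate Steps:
$\frac{1200 - 2341}{2430 - 2104} = - \frac{1141}{326} = \left(-1141\right) \frac{1}{326} = - \frac{7}{2}$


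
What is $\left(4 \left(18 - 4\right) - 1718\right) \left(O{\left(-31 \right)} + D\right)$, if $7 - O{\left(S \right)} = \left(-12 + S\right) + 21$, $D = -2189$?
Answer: $3589920$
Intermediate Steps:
$O{\left(S \right)} = -2 - S$ ($O{\left(S \right)} = 7 - \left(\left(-12 + S\right) + 21\right) = 7 - \left(9 + S\right) = -2 - S$)
$\left(4 \left(18 - 4\right) - 1718\right) \left(O{\left(-31 \right)} + D\right) = \left(4 \left(18 - 4\right) - 1718\right) \left(\left(-2 - -31\right) - 2189\right) = \left(4 \cdot 14 - 1718\right) \left(\left(-2 + 31\right) - 2189\right) = \left(56 - 1718\right) \left(29 - 2189\right) = \left(-1662\right) \left(-2160\right) = 3589920$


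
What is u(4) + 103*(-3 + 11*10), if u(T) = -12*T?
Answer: 10973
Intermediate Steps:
u(4) + 103*(-3 + 11*10) = -12*4 + 103*(-3 + 11*10) = -48 + 103*(-3 + 110) = -48 + 103*107 = -48 + 11021 = 10973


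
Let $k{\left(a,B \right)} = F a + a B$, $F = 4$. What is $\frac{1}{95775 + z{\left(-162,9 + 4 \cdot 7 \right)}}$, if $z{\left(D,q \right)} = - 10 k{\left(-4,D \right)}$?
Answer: $\frac{1}{89455} \approx 1.1179 \cdot 10^{-5}$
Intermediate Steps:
$k{\left(a,B \right)} = 4 a + B a$ ($k{\left(a,B \right)} = 4 a + a B = 4 a + B a$)
$z{\left(D,q \right)} = 160 + 40 D$ ($z{\left(D,q \right)} = - 10 \left(- 4 \left(4 + D\right)\right) = - 10 \left(-16 - 4 D\right) = 160 + 40 D$)
$\frac{1}{95775 + z{\left(-162,9 + 4 \cdot 7 \right)}} = \frac{1}{95775 + \left(160 + 40 \left(-162\right)\right)} = \frac{1}{95775 + \left(160 - 6480\right)} = \frac{1}{95775 - 6320} = \frac{1}{89455}$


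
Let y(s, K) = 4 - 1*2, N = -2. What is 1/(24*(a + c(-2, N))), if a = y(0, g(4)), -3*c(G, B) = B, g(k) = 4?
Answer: 1/64 ≈ 0.015625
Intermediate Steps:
c(G, B) = -B/3
y(s, K) = 2 (y(s, K) = 4 - 2 = 2)
a = 2
1/(24*(a + c(-2, N))) = 1/(24*(2 - 1/3*(-2))) = 1/(24*(2 + 2/3)) = 1/(24*(8/3)) = 1/64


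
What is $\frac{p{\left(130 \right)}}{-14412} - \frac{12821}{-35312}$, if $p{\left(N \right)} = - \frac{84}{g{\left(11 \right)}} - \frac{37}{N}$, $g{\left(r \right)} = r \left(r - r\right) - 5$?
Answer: $\frac{2993137237}{8269893840} \approx 0.36193$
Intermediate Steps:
$g{\left(r \right)} = -5$ ($g{\left(r \right)} = r 0 - 5 = 0 - 5 = -5$)
$p{\left(N \right)} = \frac{84}{5} - \frac{37}{N}$ ($p{\left(N \right)} = - \frac{84}{-5} - \frac{37}{N} = \left(-84\right) \left(- \frac{1}{5}\right) - \frac{37}{N} = \frac{84}{5} - \frac{37}{N}$)
$\frac{p{\left(130 \right)}}{-14412} - \frac{12821}{-35312} = \frac{\frac{84}{5} - \frac{37}{130}}{-14412} - \frac{12821}{-35312} = \left(\frac{84}{5} - \frac{37}{130}\right) \left(- \frac{1}{14412}\right) - - \frac{12821}{35312} = \left(\frac{84}{5} - \frac{37}{130}\right) \left(- \frac{1}{14412}\right) + \frac{12821}{35312} = \frac{2147}{130} \left(- \frac{1}{14412}\right) + \frac{12821}{35312} = - \frac{2147}{1873560} + \frac{12821}{35312} = \frac{2993137237}{8269893840}$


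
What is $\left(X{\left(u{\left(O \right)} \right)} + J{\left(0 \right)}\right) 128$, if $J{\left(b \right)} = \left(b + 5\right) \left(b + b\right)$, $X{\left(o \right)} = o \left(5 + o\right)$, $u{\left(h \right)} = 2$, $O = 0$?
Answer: $1792$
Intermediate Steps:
$J{\left(b \right)} = 2 b \left(5 + b\right)$ ($J{\left(b \right)} = \left(5 + b\right) 2 b = 2 b \left(5 + b\right)$)
$\left(X{\left(u{\left(O \right)} \right)} + J{\left(0 \right)}\right) 128 = \left(2 \left(5 + 2\right) + 2 \cdot 0 \left(5 + 0\right)\right) 128 = \left(2 \cdot 7 + 2 \cdot 0 \cdot 5\right) 128 = \left(14 + 0\right) 128 = 14 \cdot 128 = 1792$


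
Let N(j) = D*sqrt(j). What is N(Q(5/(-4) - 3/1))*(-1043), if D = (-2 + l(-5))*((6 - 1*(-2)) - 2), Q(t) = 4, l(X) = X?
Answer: 87612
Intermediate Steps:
D = -42 (D = (-2 - 5)*((6 - 1*(-2)) - 2) = -7*((6 + 2) - 2) = -7*(8 - 2) = -7*6 = -42)
N(j) = -42*sqrt(j)
N(Q(5/(-4) - 3/1))*(-1043) = -42*sqrt(4)*(-1043) = -42*2*(-1043) = -84*(-1043) = 87612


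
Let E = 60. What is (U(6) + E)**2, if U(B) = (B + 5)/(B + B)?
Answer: 534361/144 ≈ 3710.8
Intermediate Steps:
U(B) = (5 + B)/(2*B) (U(B) = (5 + B)/((2*B)) = (5 + B)*(1/(2*B)) = (5 + B)/(2*B))
(U(6) + E)**2 = ((1/2)*(5 + 6)/6 + 60)**2 = ((1/2)*(1/6)*11 + 60)**2 = (11/12 + 60)**2 = (731/12)**2 = 534361/144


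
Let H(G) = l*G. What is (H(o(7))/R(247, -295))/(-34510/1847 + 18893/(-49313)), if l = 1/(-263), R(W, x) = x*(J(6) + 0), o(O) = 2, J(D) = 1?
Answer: -182162222/134740860972585 ≈ -1.3519e-6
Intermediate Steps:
R(W, x) = x (R(W, x) = x*(1 + 0) = x*1 = x)
l = -1/263 ≈ -0.0038023
H(G) = -G/263
(H(o(7))/R(247, -295))/(-34510/1847 + 18893/(-49313)) = (-1/263*2/(-295))/(-34510/1847 + 18893/(-49313)) = (-2/263*(-1/295))/(-34510*1/1847 + 18893*(-1/49313)) = 2/(77585*(-34510/1847 - 18893/49313)) = 2/(77585*(-1736687001/91081111)) = (2/77585)*(-91081111/1736687001) = -182162222/134740860972585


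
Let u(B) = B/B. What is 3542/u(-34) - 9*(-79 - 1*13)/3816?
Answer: 375475/106 ≈ 3542.2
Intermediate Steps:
u(B) = 1
3542/u(-34) - 9*(-79 - 1*13)/3816 = 3542/1 - 9*(-79 - 1*13)/3816 = 3542*1 - 9*(-79 - 13)*(1/3816) = 3542 - 9*(-92)*(1/3816) = 3542 + 828*(1/3816) = 3542 + 23/106 = 375475/106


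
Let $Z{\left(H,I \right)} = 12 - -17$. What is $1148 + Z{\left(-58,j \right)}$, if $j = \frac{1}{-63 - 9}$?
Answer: $1177$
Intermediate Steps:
$j = - \frac{1}{72}$ ($j = \frac{1}{-72} = - \frac{1}{72} \approx -0.013889$)
$Z{\left(H,I \right)} = 29$ ($Z{\left(H,I \right)} = 12 + 17 = 29$)
$1148 + Z{\left(-58,j \right)} = 1148 + 29 = 1177$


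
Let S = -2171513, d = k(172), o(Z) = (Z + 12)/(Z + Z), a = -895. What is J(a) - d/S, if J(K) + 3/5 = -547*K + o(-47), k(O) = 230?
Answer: 499655245823359/1020611110 ≈ 4.8957e+5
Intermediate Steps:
o(Z) = (12 + Z)/(2*Z) (o(Z) = (12 + Z)/((2*Z)) = (12 + Z)*(1/(2*Z)) = (12 + Z)/(2*Z))
d = 230
J(K) = -107/470 - 547*K (J(K) = -⅗ + (-547*K + (½)*(12 - 47)/(-47)) = -⅗ + (-547*K + (½)*(-1/47)*(-35)) = -⅗ + (-547*K + 35/94) = -⅗ + (35/94 - 547*K) = -107/470 - 547*K)
J(a) - d/S = (-107/470 - 547*(-895)) - 230/(-2171513) = (-107/470 + 489565) - 230*(-1)/2171513 = 230095443/470 - 1*(-230/2171513) = 230095443/470 + 230/2171513 = 499655245823359/1020611110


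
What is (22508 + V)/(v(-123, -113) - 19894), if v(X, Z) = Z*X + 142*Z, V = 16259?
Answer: -38767/22041 ≈ -1.7589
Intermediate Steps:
v(X, Z) = 142*Z + X*Z (v(X, Z) = X*Z + 142*Z = 142*Z + X*Z)
(22508 + V)/(v(-123, -113) - 19894) = (22508 + 16259)/(-113*(142 - 123) - 19894) = 38767/(-113*19 - 19894) = 38767/(-2147 - 19894) = 38767/(-22041) = 38767*(-1/22041) = -38767/22041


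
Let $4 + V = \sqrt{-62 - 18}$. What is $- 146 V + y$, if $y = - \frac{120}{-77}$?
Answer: $\frac{45088}{77} - 584 i \sqrt{5} \approx 585.56 - 1305.9 i$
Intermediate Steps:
$y = \frac{120}{77}$ ($y = \left(-120\right) \left(- \frac{1}{77}\right) = \frac{120}{77} \approx 1.5584$)
$V = -4 + 4 i \sqrt{5}$ ($V = -4 + \sqrt{-62 - 18} = -4 + \sqrt{-80} = -4 + 4 i \sqrt{5} \approx -4.0 + 8.9443 i$)
$- 146 V + y = - 146 \left(-4 + 4 i \sqrt{5}\right) + \frac{120}{77} = \left(584 - 584 i \sqrt{5}\right) + \frac{120}{77} = \frac{45088}{77} - 584 i \sqrt{5}$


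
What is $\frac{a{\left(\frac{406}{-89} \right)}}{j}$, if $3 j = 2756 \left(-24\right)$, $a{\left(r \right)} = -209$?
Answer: $\frac{209}{22048} \approx 0.0094793$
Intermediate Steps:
$j = -22048$ ($j = \frac{2756 \left(-24\right)}{3} = \frac{1}{3} \left(-66144\right) = -22048$)
$\frac{a{\left(\frac{406}{-89} \right)}}{j} = - \frac{209}{-22048} = \left(-209\right) \left(- \frac{1}{22048}\right) = \frac{209}{22048}$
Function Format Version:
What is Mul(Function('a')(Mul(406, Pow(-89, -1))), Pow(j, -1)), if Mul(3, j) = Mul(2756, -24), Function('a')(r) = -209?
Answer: Rational(209, 22048) ≈ 0.0094793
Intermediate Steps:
j = -22048 (j = Mul(Rational(1, 3), Mul(2756, -24)) = Mul(Rational(1, 3), -66144) = -22048)
Mul(Function('a')(Mul(406, Pow(-89, -1))), Pow(j, -1)) = Mul(-209, Pow(-22048, -1)) = Mul(-209, Rational(-1, 22048)) = Rational(209, 22048)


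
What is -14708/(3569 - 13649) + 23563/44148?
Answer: 18475913/9271080 ≈ 1.9929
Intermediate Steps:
-14708/(3569 - 13649) + 23563/44148 = -14708/(-10080) + 23563*(1/44148) = -14708*(-1/10080) + 23563/44148 = 3677/2520 + 23563/44148 = 18475913/9271080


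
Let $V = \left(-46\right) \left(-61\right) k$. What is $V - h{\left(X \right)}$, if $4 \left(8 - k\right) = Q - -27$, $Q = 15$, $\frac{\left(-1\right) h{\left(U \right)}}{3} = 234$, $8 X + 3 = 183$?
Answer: $-6313$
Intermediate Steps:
$X = \frac{45}{2}$ ($X = - \frac{3}{8} + \frac{1}{8} \cdot 183 = - \frac{3}{8} + \frac{183}{8} = \frac{45}{2} \approx 22.5$)
$h{\left(U \right)} = -702$ ($h{\left(U \right)} = \left(-3\right) 234 = -702$)
$k = - \frac{5}{2}$ ($k = 8 - \frac{15 - -27}{4} = 8 - \frac{15 + 27}{4} = 8 - \frac{21}{2} = - \frac{5}{2} \approx -2.5$)
$V = -7015$ ($V = \left(-46\right) \left(-61\right) \left(- \frac{5}{2}\right) = 2806 \left(- \frac{5}{2}\right) = -7015$)
$V - h{\left(X \right)} = -7015 - -702 = -7015 + 702 = -6313$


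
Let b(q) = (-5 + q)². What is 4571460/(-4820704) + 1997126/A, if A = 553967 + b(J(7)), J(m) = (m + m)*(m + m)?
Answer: 54127686583/22237304964 ≈ 2.4341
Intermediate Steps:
J(m) = 4*m² (J(m) = (2*m)*(2*m) = 4*m²)
A = 590448 (A = 553967 + (-5 + 4*7²)² = 553967 + (-5 + 4*49)² = 553967 + (-5 + 196)² = 553967 + 191² = 553967 + 36481 = 590448)
4571460/(-4820704) + 1997126/A = 4571460/(-4820704) + 1997126/590448 = 4571460*(-1/4820704) + 1997126*(1/590448) = -1142865/1205176 + 998563/295224 = 54127686583/22237304964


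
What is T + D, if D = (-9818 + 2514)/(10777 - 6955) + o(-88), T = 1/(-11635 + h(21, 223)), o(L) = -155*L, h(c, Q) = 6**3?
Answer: 297606406661/21821709 ≈ 13638.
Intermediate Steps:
h(c, Q) = 216
T = -1/11419 (T = 1/(-11635 + 216) = 1/(-11419) = -1/11419 ≈ -8.7573e-5)
D = 26062388/1911 (D = (-9818 + 2514)/(10777 - 6955) - 155*(-88) = -7304/3822 + 13640 = -7304*1/3822 + 13640 = -3652/1911 + 13640 = 26062388/1911 ≈ 13638.)
T + D = -1/11419 + 26062388/1911 = 297606406661/21821709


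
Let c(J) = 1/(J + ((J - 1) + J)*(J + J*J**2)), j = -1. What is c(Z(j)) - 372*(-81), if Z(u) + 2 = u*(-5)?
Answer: 4610197/153 ≈ 30132.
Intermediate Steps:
Z(u) = -2 - 5*u (Z(u) = -2 + u*(-5) = -2 - 5*u)
c(J) = 1/(J + (-1 + 2*J)*(J + J**3)) (c(J) = 1/(J + ((-1 + J) + J)*(J + J**3)) = 1/(J + (-1 + 2*J)*(J + J**3)))
c(Z(j)) - 372*(-81) = 1/((-2 - 5*(-1))**2*(2 - (-2 - 5*(-1)) + 2*(-2 - 5*(-1))**2)) - 372*(-81) = 1/((-2 + 5)**2*(2 - (-2 + 5) + 2*(-2 + 5)**2)) + 30132 = 1/(3**2*(2 - 1*3 + 2*3**2)) + 30132 = 1/(9*(2 - 3 + 2*9)) + 30132 = 1/(9*(2 - 3 + 18)) + 30132 = (1/9)/17 + 30132 = (1/9)*(1/17) + 30132 = 1/153 + 30132 = 4610197/153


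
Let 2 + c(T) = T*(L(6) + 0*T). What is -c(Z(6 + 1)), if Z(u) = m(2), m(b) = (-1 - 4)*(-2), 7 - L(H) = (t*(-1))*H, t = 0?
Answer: -68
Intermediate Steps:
L(H) = 7 (L(H) = 7 - 0*(-1)*H = 7 - 0*H = 7 - 1*0 = 7 + 0 = 7)
m(b) = 10 (m(b) = -5*(-2) = 10)
Z(u) = 10
c(T) = -2 + 7*T (c(T) = -2 + T*(7 + 0*T) = -2 + T*(7 + 0) = -2 + T*7 = -2 + 7*T)
-c(Z(6 + 1)) = -(-2 + 7*10) = -(-2 + 70) = -1*68 = -68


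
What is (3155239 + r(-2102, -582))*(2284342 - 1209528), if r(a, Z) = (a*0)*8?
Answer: 3391295050546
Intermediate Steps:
r(a, Z) = 0 (r(a, Z) = 0*8 = 0)
(3155239 + r(-2102, -582))*(2284342 - 1209528) = (3155239 + 0)*(2284342 - 1209528) = 3155239*1074814 = 3391295050546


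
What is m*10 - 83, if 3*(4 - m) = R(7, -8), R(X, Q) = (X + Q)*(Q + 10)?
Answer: -109/3 ≈ -36.333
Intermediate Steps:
R(X, Q) = (10 + Q)*(Q + X) (R(X, Q) = (Q + X)*(10 + Q) = (10 + Q)*(Q + X))
m = 14/3 (m = 4 - ((-8)² + 10*(-8) + 10*7 - 8*7)/3 = 4 - (64 - 80 + 70 - 56)/3 = 4 - ⅓*(-2) = 4 + ⅔ = 14/3 ≈ 4.6667)
m*10 - 83 = (14/3)*10 - 83 = 140/3 - 83 = -109/3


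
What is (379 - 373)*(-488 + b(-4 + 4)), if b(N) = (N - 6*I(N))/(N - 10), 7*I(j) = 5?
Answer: -20478/7 ≈ -2925.4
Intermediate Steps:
I(j) = 5/7 (I(j) = (⅐)*5 = 5/7)
b(N) = (-30/7 + N)/(-10 + N) (b(N) = (N - 6*5/7)/(N - 10) = (N - 30/7)/(-10 + N) = (-30/7 + N)/(-10 + N))
(379 - 373)*(-488 + b(-4 + 4)) = (379 - 373)*(-488 + (-30/7 + (-4 + 4))/(-10 + (-4 + 4))) = 6*(-488 + (-30/7 + 0)/(-10 + 0)) = 6*(-488 - 30/7/(-10)) = 6*(-488 - ⅒*(-30/7)) = 6*(-488 + 3/7) = 6*(-3413/7) = -20478/7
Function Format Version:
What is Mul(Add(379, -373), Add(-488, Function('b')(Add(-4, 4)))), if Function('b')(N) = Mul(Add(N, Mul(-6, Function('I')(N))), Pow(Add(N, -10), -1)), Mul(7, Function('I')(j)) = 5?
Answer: Rational(-20478, 7) ≈ -2925.4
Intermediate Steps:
Function('I')(j) = Rational(5, 7) (Function('I')(j) = Mul(Rational(1, 7), 5) = Rational(5, 7))
Function('b')(N) = Mul(Pow(Add(-10, N), -1), Add(Rational(-30, 7), N)) (Function('b')(N) = Mul(Add(N, Mul(-6, Rational(5, 7))), Pow(Add(N, -10), -1)) = Mul(Add(N, Rational(-30, 7)), Pow(Add(-10, N), -1)) = Mul(Add(Rational(-30, 7), N), Pow(Add(-10, N), -1)) = Mul(Pow(Add(-10, N), -1), Add(Rational(-30, 7), N)))
Mul(Add(379, -373), Add(-488, Function('b')(Add(-4, 4)))) = Mul(Add(379, -373), Add(-488, Mul(Pow(Add(-10, Add(-4, 4)), -1), Add(Rational(-30, 7), Add(-4, 4))))) = Mul(6, Add(-488, Mul(Pow(Add(-10, 0), -1), Add(Rational(-30, 7), 0)))) = Mul(6, Add(-488, Mul(Pow(-10, -1), Rational(-30, 7)))) = Mul(6, Add(-488, Mul(Rational(-1, 10), Rational(-30, 7)))) = Mul(6, Add(-488, Rational(3, 7))) = Mul(6, Rational(-3413, 7)) = Rational(-20478, 7)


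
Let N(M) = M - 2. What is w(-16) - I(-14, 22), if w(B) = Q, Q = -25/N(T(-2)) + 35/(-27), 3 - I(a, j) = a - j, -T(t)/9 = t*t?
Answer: -40669/1026 ≈ -39.638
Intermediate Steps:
T(t) = -9*t² (T(t) = -9*t*t = -9*t²)
I(a, j) = 3 + j - a (I(a, j) = 3 - (a - j) = 3 + (j - a) = 3 + j - a)
N(M) = -2 + M
Q = -655/1026 (Q = -25/(-2 - 9*(-2)²) + 35/(-27) = -25/(-2 - 9*4) + 35*(-1/27) = -25/(-2 - 36) - 35/27 = -25/(-38) - 35/27 = -25*(-1/38) - 35/27 = 25/38 - 35/27 = -655/1026 ≈ -0.63840)
w(B) = -655/1026
w(-16) - I(-14, 22) = -655/1026 - (3 + 22 - 1*(-14)) = -655/1026 - (3 + 22 + 14) = -655/1026 - 1*39 = -655/1026 - 39 = -40669/1026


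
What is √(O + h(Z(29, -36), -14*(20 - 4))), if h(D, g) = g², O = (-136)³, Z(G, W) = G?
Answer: 48*I*√1070 ≈ 1570.1*I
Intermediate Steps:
O = -2515456
√(O + h(Z(29, -36), -14*(20 - 4))) = √(-2515456 + (-14*(20 - 4))²) = √(-2515456 + (-14*16)²) = √(-2515456 + (-224)²) = √(-2515456 + 50176) = √(-2465280) = 48*I*√1070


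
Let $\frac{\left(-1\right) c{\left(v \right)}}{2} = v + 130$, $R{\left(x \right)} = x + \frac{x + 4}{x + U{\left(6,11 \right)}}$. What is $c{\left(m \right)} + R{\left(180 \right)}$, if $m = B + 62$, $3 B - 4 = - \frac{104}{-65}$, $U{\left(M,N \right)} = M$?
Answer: $- \frac{96136}{465} \approx -206.74$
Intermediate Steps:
$B = \frac{28}{15}$ ($B = \frac{4}{3} + \frac{\left(-104\right) \frac{1}{-65}}{3} = \frac{4}{3} + \frac{\left(-104\right) \left(- \frac{1}{65}\right)}{3} = \frac{4}{3} + \frac{1}{3} \cdot \frac{8}{5} = \frac{4}{3} + \frac{8}{15} = \frac{28}{15} \approx 1.8667$)
$R{\left(x \right)} = x + \frac{4 + x}{6 + x}$ ($R{\left(x \right)} = x + \frac{x + 4}{x + 6} = x + \frac{4 + x}{6 + x}$)
$m = \frac{958}{15}$ ($m = \frac{28}{15} + 62 = \frac{958}{15} \approx 63.867$)
$c{\left(v \right)} = -260 - 2 v$ ($c{\left(v \right)} = - 2 \left(v + 130\right) = - 2 \left(130 + v\right) = -260 - 2 v$)
$c{\left(m \right)} + R{\left(180 \right)} = \left(-260 - \frac{1916}{15}\right) + \frac{4 + 180^{2} + 7 \cdot 180}{6 + 180} = \left(-260 - \frac{1916}{15}\right) + \frac{4 + 32400 + 1260}{186} = - \frac{5816}{15} + \frac{1}{186} \cdot 33664 = - \frac{5816}{15} + \frac{16832}{93} = - \frac{96136}{465}$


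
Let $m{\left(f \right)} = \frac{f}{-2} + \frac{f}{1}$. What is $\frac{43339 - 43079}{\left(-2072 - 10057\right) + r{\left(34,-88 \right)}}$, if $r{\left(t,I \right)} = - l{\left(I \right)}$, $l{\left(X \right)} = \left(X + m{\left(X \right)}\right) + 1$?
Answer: $- \frac{130}{5999} \approx -0.02167$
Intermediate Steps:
$m{\left(f \right)} = \frac{f}{2}$ ($m{\left(f \right)} = f \left(- \frac{1}{2}\right) + f 1 = - \frac{f}{2} + f = \frac{f}{2}$)
$l{\left(X \right)} = 1 + \frac{3 X}{2}$ ($l{\left(X \right)} = \left(X + \frac{X}{2}\right) + 1 = \frac{3 X}{2} + 1 = 1 + \frac{3 X}{2}$)
$r{\left(t,I \right)} = -1 - \frac{3 I}{2}$ ($r{\left(t,I \right)} = - (1 + \frac{3 I}{2}) = -1 - \frac{3 I}{2}$)
$\frac{43339 - 43079}{\left(-2072 - 10057\right) + r{\left(34,-88 \right)}} = \frac{43339 - 43079}{\left(-2072 - 10057\right) - -131} = \frac{260}{-12129 + \left(-1 + 132\right)} = \frac{260}{-12129 + 131} = \frac{260}{-11998} = 260 \left(- \frac{1}{11998}\right) = - \frac{130}{5999}$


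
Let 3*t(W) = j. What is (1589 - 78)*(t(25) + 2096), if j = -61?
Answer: 9408997/3 ≈ 3.1363e+6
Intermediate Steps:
t(W) = -61/3 (t(W) = (⅓)*(-61) = -61/3)
(1589 - 78)*(t(25) + 2096) = (1589 - 78)*(-61/3 + 2096) = 1511*(6227/3) = 9408997/3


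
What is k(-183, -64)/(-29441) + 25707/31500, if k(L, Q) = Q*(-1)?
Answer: 251607929/309130500 ≈ 0.81392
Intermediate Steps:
k(L, Q) = -Q
k(-183, -64)/(-29441) + 25707/31500 = -1*(-64)/(-29441) + 25707/31500 = 64*(-1/29441) + 25707*(1/31500) = -64/29441 + 8569/10500 = 251607929/309130500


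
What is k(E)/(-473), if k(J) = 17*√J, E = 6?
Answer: -17*√6/473 ≈ -0.088037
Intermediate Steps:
k(E)/(-473) = (17*√6)/(-473) = (17*√6)*(-1/473) = -17*√6/473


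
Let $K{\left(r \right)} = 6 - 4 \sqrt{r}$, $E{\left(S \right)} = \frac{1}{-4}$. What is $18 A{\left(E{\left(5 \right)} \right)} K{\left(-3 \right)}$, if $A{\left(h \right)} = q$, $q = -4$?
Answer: $-432 + 288 i \sqrt{3} \approx -432.0 + 498.83 i$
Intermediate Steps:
$E{\left(S \right)} = - \frac{1}{4}$
$A{\left(h \right)} = -4$
$18 A{\left(E{\left(5 \right)} \right)} K{\left(-3 \right)} = 18 \left(-4\right) \left(6 - 4 \sqrt{-3}\right) = - 72 \left(6 - 4 i \sqrt{3}\right) = -432 + 288 i \sqrt{3}$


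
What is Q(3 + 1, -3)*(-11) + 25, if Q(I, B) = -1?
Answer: 36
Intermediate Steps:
Q(3 + 1, -3)*(-11) + 25 = -1*(-11) + 25 = 11 + 25 = 36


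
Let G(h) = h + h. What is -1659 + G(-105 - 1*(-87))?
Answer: -1695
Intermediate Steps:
G(h) = 2*h
-1659 + G(-105 - 1*(-87)) = -1659 + 2*(-105 - 1*(-87)) = -1659 + 2*(-105 + 87) = -1659 + 2*(-18) = -1659 - 36 = -1695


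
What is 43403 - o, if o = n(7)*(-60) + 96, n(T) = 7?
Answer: 43727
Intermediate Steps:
o = -324 (o = 7*(-60) + 96 = -420 + 96 = -324)
43403 - o = 43403 - 1*(-324) = 43403 + 324 = 43727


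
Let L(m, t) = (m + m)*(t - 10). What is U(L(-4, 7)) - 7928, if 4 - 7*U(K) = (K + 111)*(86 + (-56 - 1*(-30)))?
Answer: -63592/7 ≈ -9084.6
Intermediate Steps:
L(m, t) = 2*m*(-10 + t) (L(m, t) = (2*m)*(-10 + t) = 2*m*(-10 + t))
U(K) = -6656/7 - 60*K/7 (U(K) = 4/7 - (K + 111)*(86 + (-56 - 1*(-30)))/7 = 4/7 - (111 + K)*(86 + (-56 + 30))/7 = 4/7 - (111 + K)*(86 - 26)/7 = 4/7 - (111 + K)*60/7 = 4/7 - (6660 + 60*K)/7 = 4/7 + (-6660/7 - 60*K/7) = -6656/7 - 60*K/7)
U(L(-4, 7)) - 7928 = (-6656/7 - 120*(-4)*(-10 + 7)/7) - 7928 = (-6656/7 - 120*(-4)*(-3)/7) - 7928 = (-6656/7 - 60/7*24) - 7928 = (-6656/7 - 1440/7) - 7928 = -8096/7 - 7928 = -63592/7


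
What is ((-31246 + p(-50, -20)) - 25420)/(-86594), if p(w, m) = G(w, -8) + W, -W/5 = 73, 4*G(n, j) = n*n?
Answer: 28203/43297 ≈ 0.65138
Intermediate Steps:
G(n, j) = n**2/4 (G(n, j) = (n*n)/4 = n**2/4)
W = -365 (W = -5*73 = -365)
p(w, m) = -365 + w**2/4 (p(w, m) = w**2/4 - 365 = -365 + w**2/4)
((-31246 + p(-50, -20)) - 25420)/(-86594) = ((-31246 + (-365 + (1/4)*(-50)**2)) - 25420)/(-86594) = ((-31246 + (-365 + (1/4)*2500)) - 25420)*(-1/86594) = ((-31246 + (-365 + 625)) - 25420)*(-1/86594) = ((-31246 + 260) - 25420)*(-1/86594) = (-30986 - 25420)*(-1/86594) = -56406*(-1/86594) = 28203/43297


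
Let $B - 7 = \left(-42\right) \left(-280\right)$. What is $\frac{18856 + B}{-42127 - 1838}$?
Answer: $- \frac{30623}{43965} \approx -0.69653$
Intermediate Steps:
$B = 11767$ ($B = 7 - -11760 = 7 + 11760 = 11767$)
$\frac{18856 + B}{-42127 - 1838} = \frac{18856 + 11767}{-42127 - 1838} = \frac{30623}{-43965} = 30623 \left(- \frac{1}{43965}\right) = - \frac{30623}{43965}$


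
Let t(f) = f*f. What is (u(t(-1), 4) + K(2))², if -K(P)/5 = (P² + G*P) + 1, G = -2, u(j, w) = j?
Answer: 16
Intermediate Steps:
t(f) = f²
K(P) = -5 - 5*P² + 10*P (K(P) = -5*((P² - 2*P) + 1) = -5*(1 + P² - 2*P) = -5 - 5*P² + 10*P)
(u(t(-1), 4) + K(2))² = ((-1)² + (-5 - 5*2² + 10*2))² = (1 + (-5 - 5*4 + 20))² = (1 + (-5 - 20 + 20))² = (1 - 5)² = (-4)² = 16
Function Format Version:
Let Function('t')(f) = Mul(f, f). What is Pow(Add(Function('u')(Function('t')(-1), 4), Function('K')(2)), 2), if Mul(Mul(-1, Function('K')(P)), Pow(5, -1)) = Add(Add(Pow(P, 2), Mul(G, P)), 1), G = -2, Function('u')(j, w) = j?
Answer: 16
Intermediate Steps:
Function('t')(f) = Pow(f, 2)
Function('K')(P) = Add(-5, Mul(-5, Pow(P, 2)), Mul(10, P)) (Function('K')(P) = Mul(-5, Add(Add(Pow(P, 2), Mul(-2, P)), 1)) = Mul(-5, Add(1, Pow(P, 2), Mul(-2, P))) = Add(-5, Mul(-5, Pow(P, 2)), Mul(10, P)))
Pow(Add(Function('u')(Function('t')(-1), 4), Function('K')(2)), 2) = Pow(Add(Pow(-1, 2), Add(-5, Mul(-5, Pow(2, 2)), Mul(10, 2))), 2) = Pow(Add(1, Add(-5, Mul(-5, 4), 20)), 2) = Pow(Add(1, Add(-5, -20, 20)), 2) = Pow(Add(1, -5), 2) = Pow(-4, 2) = 16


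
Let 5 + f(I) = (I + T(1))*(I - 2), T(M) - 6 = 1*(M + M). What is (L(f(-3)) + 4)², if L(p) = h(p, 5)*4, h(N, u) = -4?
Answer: 144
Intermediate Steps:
T(M) = 6 + 2*M (T(M) = 6 + 1*(M + M) = 6 + 1*(2*M) = 6 + 2*M)
f(I) = -5 + (-2 + I)*(8 + I) (f(I) = -5 + (I + (6 + 2*1))*(I - 2) = -5 + (I + (6 + 2))*(-2 + I) = -5 + (I + 8)*(-2 + I) = -5 + (8 + I)*(-2 + I) = -5 + (-2 + I)*(8 + I))
L(p) = -16 (L(p) = -4*4 = -16)
(L(f(-3)) + 4)² = (-16 + 4)² = (-12)² = 144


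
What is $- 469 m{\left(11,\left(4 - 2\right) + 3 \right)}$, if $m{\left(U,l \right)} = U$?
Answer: $-5159$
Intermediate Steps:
$- 469 m{\left(11,\left(4 - 2\right) + 3 \right)} = \left(-469\right) 11 = -5159$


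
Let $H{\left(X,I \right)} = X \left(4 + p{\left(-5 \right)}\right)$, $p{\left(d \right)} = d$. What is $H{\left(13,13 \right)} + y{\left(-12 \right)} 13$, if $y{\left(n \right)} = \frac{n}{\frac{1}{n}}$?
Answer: $1859$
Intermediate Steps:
$y{\left(n \right)} = n^{2}$ ($y{\left(n \right)} = n n = n^{2}$)
$H{\left(X,I \right)} = - X$ ($H{\left(X,I \right)} = X \left(4 - 5\right) = X \left(-1\right) = - X$)
$H{\left(13,13 \right)} + y{\left(-12 \right)} 13 = \left(-1\right) 13 + \left(-12\right)^{2} \cdot 13 = -13 + 144 \cdot 13 = -13 + 1872 = 1859$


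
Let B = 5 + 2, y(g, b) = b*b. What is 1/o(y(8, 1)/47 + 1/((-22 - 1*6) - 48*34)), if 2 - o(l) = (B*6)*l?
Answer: 60724/68171 ≈ 0.89076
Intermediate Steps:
y(g, b) = b**2
B = 7
o(l) = 2 - 42*l (o(l) = 2 - 7*6*l = 2 - 42*l)
1/o(y(8, 1)/47 + 1/((-22 - 1*6) - 48*34)) = 1/(2 - 42*(1**2/47 + 1/((-22 - 1*6) - 48*34))) = 1/(2 - 42*(1*(1/47) + (1/34)/((-22 - 6) - 48))) = 1/(2 - 42*(1/47 + (1/34)/(-28 - 48))) = 1/(2 - 42*(1/47 + (1/34)/(-76))) = 1/(2 - 42*(1/47 - 1/76*1/34)) = 1/(2 - 42*(1/47 - 1/2584)) = 1/(2 - 42*2537/121448) = 1/(2 - 53277/60724) = 1/(68171/60724) = 60724/68171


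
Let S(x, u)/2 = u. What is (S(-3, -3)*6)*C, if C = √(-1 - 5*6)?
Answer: -36*I*√31 ≈ -200.44*I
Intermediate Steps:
S(x, u) = 2*u
C = I*√31 (C = √(-1 - 30) = √(-31) = I*√31 ≈ 5.5678*I)
(S(-3, -3)*6)*C = ((2*(-3))*6)*(I*√31) = (-6*6)*(I*√31) = -36*I*√31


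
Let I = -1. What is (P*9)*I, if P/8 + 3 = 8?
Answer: -360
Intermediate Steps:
P = 40 (P = -24 + 8*8 = -24 + 64 = 40)
(P*9)*I = (40*9)*(-1) = 360*(-1) = -360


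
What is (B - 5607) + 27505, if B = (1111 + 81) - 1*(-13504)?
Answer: 36594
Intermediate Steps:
B = 14696 (B = 1192 + 13504 = 14696)
(B - 5607) + 27505 = (14696 - 5607) + 27505 = 9089 + 27505 = 36594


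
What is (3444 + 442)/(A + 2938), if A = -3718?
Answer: -1943/390 ≈ -4.9820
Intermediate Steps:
(3444 + 442)/(A + 2938) = (3444 + 442)/(-3718 + 2938) = 3886/(-780) = 3886*(-1/780) = -1943/390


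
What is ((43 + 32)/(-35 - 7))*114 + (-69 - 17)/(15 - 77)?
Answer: -43874/217 ≈ -202.18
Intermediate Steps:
((43 + 32)/(-35 - 7))*114 + (-69 - 17)/(15 - 77) = (75/(-42))*114 - 86/(-62) = (75*(-1/42))*114 - 86*(-1/62) = -25/14*114 + 43/31 = -1425/7 + 43/31 = -43874/217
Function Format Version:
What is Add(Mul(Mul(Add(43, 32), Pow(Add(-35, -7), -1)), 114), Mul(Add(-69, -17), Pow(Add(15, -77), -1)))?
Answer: Rational(-43874, 217) ≈ -202.18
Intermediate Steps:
Add(Mul(Mul(Add(43, 32), Pow(Add(-35, -7), -1)), 114), Mul(Add(-69, -17), Pow(Add(15, -77), -1))) = Add(Mul(Mul(75, Pow(-42, -1)), 114), Mul(-86, Pow(-62, -1))) = Add(Mul(Mul(75, Rational(-1, 42)), 114), Mul(-86, Rational(-1, 62))) = Add(Mul(Rational(-25, 14), 114), Rational(43, 31)) = Add(Rational(-1425, 7), Rational(43, 31)) = Rational(-43874, 217)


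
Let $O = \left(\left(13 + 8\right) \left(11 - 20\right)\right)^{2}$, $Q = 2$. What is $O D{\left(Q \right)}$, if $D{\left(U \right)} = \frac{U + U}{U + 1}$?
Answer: $47628$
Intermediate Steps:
$O = 35721$ ($O = \left(21 \left(-9\right)\right)^{2} = \left(-189\right)^{2} = 35721$)
$D{\left(U \right)} = \frac{2 U}{1 + U}$
$O D{\left(Q \right)} = 35721 \cdot 2 \cdot 2 \frac{1}{1 + 2} = 35721 \cdot 2 \cdot 2 \cdot \frac{1}{3} = 35721 \cdot \frac{4}{3} = 47628$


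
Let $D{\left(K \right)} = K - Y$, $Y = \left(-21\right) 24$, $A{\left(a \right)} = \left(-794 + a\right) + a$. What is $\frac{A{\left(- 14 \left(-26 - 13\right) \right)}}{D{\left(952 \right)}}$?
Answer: $\frac{149}{728} \approx 0.20467$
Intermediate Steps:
$A{\left(a \right)} = -794 + 2 a$
$Y = -504$
$D{\left(K \right)} = 504 + K$ ($D{\left(K \right)} = K - -504 = K + 504 = 504 + K$)
$\frac{A{\left(- 14 \left(-26 - 13\right) \right)}}{D{\left(952 \right)}} = \frac{-794 + 2 \left(- 14 \left(-26 - 13\right)\right)}{504 + 952} = \frac{-794 + 2 \left(\left(-14\right) \left(-39\right)\right)}{1456} = \left(-794 + 2 \cdot 546\right) \frac{1}{1456} = \left(-794 + 1092\right) \frac{1}{1456} = 298 \cdot \frac{1}{1456} = \frac{149}{728}$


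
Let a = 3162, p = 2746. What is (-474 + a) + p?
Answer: 5434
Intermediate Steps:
(-474 + a) + p = (-474 + 3162) + 2746 = 2688 + 2746 = 5434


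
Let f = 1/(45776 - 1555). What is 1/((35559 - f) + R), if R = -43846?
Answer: -44221/366459428 ≈ -0.00012067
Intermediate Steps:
f = 1/44221 ≈ 2.2614e-5
1/((35559 - f) + R) = 1/((35559 - 1*1/44221) - 43846) = 1/((35559 - 1/44221) - 43846) = 1/(1572454538/44221 - 43846) = 1/(-366459428/44221) = -44221/366459428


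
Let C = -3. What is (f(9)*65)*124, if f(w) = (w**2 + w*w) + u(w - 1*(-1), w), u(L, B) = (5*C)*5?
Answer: 701220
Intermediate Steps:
u(L, B) = -75 (u(L, B) = (5*(-3))*5 = -15*5 = -75)
f(w) = -75 + 2*w**2 (f(w) = (w**2 + w*w) - 75 = (w**2 + w**2) - 75 = 2*w**2 - 75 = -75 + 2*w**2)
(f(9)*65)*124 = ((-75 + 2*9**2)*65)*124 = ((-75 + 2*81)*65)*124 = ((-75 + 162)*65)*124 = (87*65)*124 = 5655*124 = 701220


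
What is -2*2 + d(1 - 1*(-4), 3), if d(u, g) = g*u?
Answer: 11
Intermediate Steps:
-2*2 + d(1 - 1*(-4), 3) = -2*2 + 3*(1 - 1*(-4)) = -4 + 3*(1 + 4) = -4 + 3*5 = -4 + 15 = 11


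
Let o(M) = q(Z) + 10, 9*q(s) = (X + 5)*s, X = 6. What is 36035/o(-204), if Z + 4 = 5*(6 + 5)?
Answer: 108105/217 ≈ 498.18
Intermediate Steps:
Z = 51 (Z = -4 + 5*(6 + 5) = -4 + 5*11 = -4 + 55 = 51)
q(s) = 11*s/9 (q(s) = ((6 + 5)*s)/9 = (11*s)/9 = 11*s/9)
o(M) = 217/3 (o(M) = (11/9)*51 + 10 = 187/3 + 10 = 217/3)
36035/o(-204) = 36035/(217/3) = 36035*(3/217) = 108105/217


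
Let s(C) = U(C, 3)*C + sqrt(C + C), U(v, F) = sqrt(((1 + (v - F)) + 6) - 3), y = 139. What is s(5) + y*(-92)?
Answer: -12788 + sqrt(10) + 5*sqrt(6) ≈ -12773.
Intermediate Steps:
U(v, F) = sqrt(4 + v - F) (U(v, F) = sqrt(((1 + v - F) + 6) - 3) = sqrt((7 + v - F) - 3) = sqrt(4 + v - F))
s(C) = C*sqrt(1 + C) + sqrt(2)*sqrt(C) (s(C) = sqrt(4 + C - 1*3)*C + sqrt(C + C) = sqrt(4 + C - 3)*C + sqrt(2*C) = sqrt(1 + C)*C + sqrt(2)*sqrt(C) = C*sqrt(1 + C) + sqrt(2)*sqrt(C))
s(5) + y*(-92) = (5*sqrt(1 + 5) + sqrt(2)*sqrt(5)) + 139*(-92) = (5*sqrt(6) + sqrt(10)) - 12788 = (sqrt(10) + 5*sqrt(6)) - 12788 = -12788 + sqrt(10) + 5*sqrt(6)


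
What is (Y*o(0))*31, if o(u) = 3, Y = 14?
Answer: 1302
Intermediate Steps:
(Y*o(0))*31 = (14*3)*31 = 42*31 = 1302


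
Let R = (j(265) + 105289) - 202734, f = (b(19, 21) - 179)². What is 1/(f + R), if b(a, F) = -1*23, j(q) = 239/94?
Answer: -94/5324015 ≈ -1.7656e-5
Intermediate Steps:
j(q) = 239/94 (j(q) = 239*(1/94) = 239/94)
b(a, F) = -23
f = 40804 (f = (-23 - 179)² = (-202)² = 40804)
R = -9159591/94 (R = (239/94 + 105289) - 202734 = 9897405/94 - 202734 = -9159591/94 ≈ -97443.)
1/(f + R) = 1/(40804 - 9159591/94) = 1/(-5324015/94) = -94/5324015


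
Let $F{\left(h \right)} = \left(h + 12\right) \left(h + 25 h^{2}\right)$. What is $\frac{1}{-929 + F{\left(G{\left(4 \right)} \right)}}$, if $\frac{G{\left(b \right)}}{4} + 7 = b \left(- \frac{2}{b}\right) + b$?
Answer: $- \frac{1}{80769} \approx -1.2381 \cdot 10^{-5}$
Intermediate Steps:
$G{\left(b \right)} = -36 + 4 b$ ($G{\left(b \right)} = -28 + 4 \left(b \left(- \frac{2}{b}\right) + b\right) = -28 + 4 \left(-2 + b\right) = -28 + \left(-8 + 4 b\right) = -36 + 4 b$)
$F{\left(h \right)} = \left(12 + h\right) \left(h + 25 h^{2}\right)$
$\frac{1}{-929 + F{\left(G{\left(4 \right)} \right)}} = \frac{1}{-929 + \left(-36 + 4 \cdot 4\right) \left(12 + 25 \left(-36 + 4 \cdot 4\right)^{2} + 301 \left(-36 + 4 \cdot 4\right)\right)} = \frac{1}{-929 + \left(-36 + 16\right) \left(12 + 25 \left(-36 + 16\right)^{2} + 301 \left(-36 + 16\right)\right)} = \frac{1}{-929 - 20 \left(12 + 25 \left(-20\right)^{2} + 301 \left(-20\right)\right)} = \frac{1}{-929 - 20 \left(12 + 25 \cdot 400 - 6020\right)} = \frac{1}{-929 - 20 \left(12 + 10000 - 6020\right)} = \frac{1}{-929 - 79840} = \frac{1}{-80769} = - \frac{1}{80769}$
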